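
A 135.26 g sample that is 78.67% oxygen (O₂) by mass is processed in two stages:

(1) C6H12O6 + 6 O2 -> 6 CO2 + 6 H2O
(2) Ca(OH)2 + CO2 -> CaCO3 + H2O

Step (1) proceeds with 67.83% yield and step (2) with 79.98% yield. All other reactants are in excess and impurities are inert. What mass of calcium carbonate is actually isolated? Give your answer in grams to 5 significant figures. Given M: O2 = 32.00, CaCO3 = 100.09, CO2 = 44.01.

Pure O2 = 135.26 × 0.7867 = 106.409 g.
n(O2) = 106.409 / 32.00 = 3.32528 mol.
Step 1 (O2:CO2 = 6:6): theoretical n(CO2) = 3.32528 mol; at 67.83% yield, n(CO2) = 2.25554 mol.
Step 2 (CO2:CaCO3 = 1:1): theoretical n(CaCO3) = 2.25554 mol, so theoretical mass = 2.25554 × 100.09 = 225.757 g.
At 79.98% yield, actual mass of CaCO3 = 225.757 × 0.7998 = 180.560 g.

180.56 g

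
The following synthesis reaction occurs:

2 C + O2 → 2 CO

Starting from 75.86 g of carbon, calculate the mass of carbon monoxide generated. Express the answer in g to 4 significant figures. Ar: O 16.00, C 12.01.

176.9 g

M(C) = 12.01 g/mol.
M(CO) = 12.01 + 16.00 = 28.01 g/mol.
n(C) = 75.860 g / 12.01 g/mol = 6.3164 mol.
From the equation the C:CO mole ratio is 2:2, so n(CO) = 6.3164 × 2/2 = 6.3164 mol.
Mass of CO = 6.3164 mol × 28.01 g/mol = 176.92 g.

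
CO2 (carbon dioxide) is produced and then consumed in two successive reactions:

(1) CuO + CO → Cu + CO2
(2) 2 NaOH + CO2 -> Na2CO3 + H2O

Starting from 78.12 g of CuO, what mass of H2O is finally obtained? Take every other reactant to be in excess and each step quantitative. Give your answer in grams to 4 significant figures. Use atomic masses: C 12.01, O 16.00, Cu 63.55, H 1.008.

17.69 g

M(CuO) = 63.55 + 16.00 = 79.55 g/mol.
M(H2O) = 2(1.008) + 16.00 = 18.016 g/mol.
n(CuO) = 78.120 / 79.55 = 0.98202 mol.
Step 1 gives a 1:1 ratio of CuO to CO2, so n(CO2) = 0.98202 mol.
In step 2 the CO2:H2O ratio is 1:1, so n(H2O) = 0.98202 mol.
Mass of H2O = 0.98202 × 18.016 = 17.692 g.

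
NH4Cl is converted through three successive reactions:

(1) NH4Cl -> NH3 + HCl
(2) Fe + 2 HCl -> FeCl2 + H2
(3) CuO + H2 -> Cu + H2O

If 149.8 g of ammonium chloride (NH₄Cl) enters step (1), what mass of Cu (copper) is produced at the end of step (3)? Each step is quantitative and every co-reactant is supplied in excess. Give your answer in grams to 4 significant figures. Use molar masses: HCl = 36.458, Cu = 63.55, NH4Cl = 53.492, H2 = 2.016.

88.98 g

n(NH4Cl) = 149.8 / 53.492 = 2.8004 mol.
Reaction (1): NH4Cl→HCl ratio 1:1 ⇒ n(HCl) = 2.8004 mol.
Reaction (2): HCl→H2 ratio 2:1 ⇒ n(H2) = 1.4002 mol.
Reaction (3): H2→Cu ratio 1:1 ⇒ n(Cu) = 1.4002 mol.
Mass of Cu = 1.4002 × 63.55 = 88.983 g.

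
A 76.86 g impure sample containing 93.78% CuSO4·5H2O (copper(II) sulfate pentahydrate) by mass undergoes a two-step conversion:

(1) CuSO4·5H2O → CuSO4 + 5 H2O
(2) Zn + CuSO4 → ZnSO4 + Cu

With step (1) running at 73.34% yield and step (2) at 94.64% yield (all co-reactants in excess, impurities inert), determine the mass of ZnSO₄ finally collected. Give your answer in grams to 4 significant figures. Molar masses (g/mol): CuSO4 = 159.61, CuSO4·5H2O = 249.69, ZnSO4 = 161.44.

32.35 g

Pure CuSO4·5H2O = 76.86 × 0.9378 = 72.079 g.
n(CuSO4·5H2O) = 72.079 / 249.69 = 0.28868 mol.
Step 1 (CuSO4·5H2O:CuSO4 = 1:1): theoretical n(CuSO4) = 0.28868 mol; at 73.34% yield, n(CuSO4) = 0.21171 mol.
Step 2 (CuSO4:ZnSO4 = 1:1): theoretical n(ZnSO4) = 0.21171 mol, so theoretical mass = 0.21171 × 161.44 = 34.179 g.
At 94.64% yield, actual mass of ZnSO4 = 34.179 × 0.9464 = 32.347 g.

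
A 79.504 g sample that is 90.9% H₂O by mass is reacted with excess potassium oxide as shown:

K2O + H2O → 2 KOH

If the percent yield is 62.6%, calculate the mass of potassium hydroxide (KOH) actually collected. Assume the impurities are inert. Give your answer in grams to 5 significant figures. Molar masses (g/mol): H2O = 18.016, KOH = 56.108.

Pure H2O available = 79.504 g × 0.909 = 72.2691 g.
n(H2O) = 72.2691 g / 18.016 g/mol = 4.01139 mol.
From the equation the H2O:KOH mole ratio is 1:2, so n(KOH) = 4.01139 × 2/1 = 8.02277 mol.
Mass of KOH = 8.02277 mol × 56.108 g/mol = 450.142 g.
Actual mass collected = 450.142 g × 0.626 = 281.789 g.

281.79 g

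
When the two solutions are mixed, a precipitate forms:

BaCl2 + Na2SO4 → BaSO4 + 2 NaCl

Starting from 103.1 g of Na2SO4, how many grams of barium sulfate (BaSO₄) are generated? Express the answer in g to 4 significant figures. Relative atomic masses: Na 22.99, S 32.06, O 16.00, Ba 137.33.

169.4 g

M(Na2SO4) = 2(22.99) + 32.06 + 4(16.00) = 142.04 g/mol.
M(BaSO4) = 137.33 + 32.06 + 4(16.00) = 233.39 g/mol.
n(Na2SO4) = 103.10 g / 142.04 g/mol = 0.72585 mol.
From the equation the Na2SO4:BaSO4 mole ratio is 1:1, so n(BaSO4) = 0.72585 × 1/1 = 0.72585 mol.
Mass of BaSO4 = 0.72585 mol × 233.39 g/mol = 169.41 g.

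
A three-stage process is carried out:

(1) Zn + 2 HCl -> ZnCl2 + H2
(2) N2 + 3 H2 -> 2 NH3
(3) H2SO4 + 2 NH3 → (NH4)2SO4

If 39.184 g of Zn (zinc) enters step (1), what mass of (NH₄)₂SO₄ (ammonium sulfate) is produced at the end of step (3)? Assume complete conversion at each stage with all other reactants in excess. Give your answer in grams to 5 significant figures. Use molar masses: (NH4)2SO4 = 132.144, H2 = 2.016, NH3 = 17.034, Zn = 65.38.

26.399 g

n(Zn) = 39.184 / 65.38 = 0.599327 mol.
Reaction (1): Zn→H2 ratio 1:1 ⇒ n(H2) = 0.599327 mol.
Reaction (2): H2→NH3 ratio 3:2 ⇒ n(NH3) = 0.399551 mol.
Reaction (3): NH3→(NH4)2SO4 ratio 2:1 ⇒ n((NH4)2SO4) = 0.199776 mol.
Mass of (NH4)2SO4 = 0.199776 × 132.144 = 26.3992 g.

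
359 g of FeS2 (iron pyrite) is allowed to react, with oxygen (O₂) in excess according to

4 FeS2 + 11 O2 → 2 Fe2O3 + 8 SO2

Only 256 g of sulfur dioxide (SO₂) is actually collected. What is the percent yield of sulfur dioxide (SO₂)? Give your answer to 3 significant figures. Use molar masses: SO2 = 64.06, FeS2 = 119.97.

n(FeS2) = 359.0 g / 119.97 g/mol = 2.992 mol.
From the equation the FeS2:SO2 mole ratio is 4:8, so n(SO2) = 2.992 × 8/4 = 5.985 mol.
Mass of SO2 = 5.985 mol × 64.06 g/mol = 383.4 g.
This is the theoretical yield. Percent yield = 256 g / 383.4 g × 100% = 66.77%.

66.8 %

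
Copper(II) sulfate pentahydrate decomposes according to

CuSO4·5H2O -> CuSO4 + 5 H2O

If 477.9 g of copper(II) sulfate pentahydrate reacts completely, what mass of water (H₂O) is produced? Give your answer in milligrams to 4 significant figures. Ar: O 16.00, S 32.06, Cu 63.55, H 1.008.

172400 mg

M(CuSO4·5H2O) = 63.55 + 32.06 + 9(16.00) + 10(1.008) = 249.69 g/mol.
M(H2O) = 2(1.008) + 16.00 = 18.016 g/mol.
n(CuSO4·5H2O) = 477.90 g / 249.69 g/mol = 1.9140 mol.
From the equation the CuSO4·5H2O:H2O mole ratio is 1:5, so n(H2O) = 1.9140 × 5/1 = 9.5699 mol.
Mass of H2O = 9.5699 mol × 18.016 g/mol = 172.41 g.
Converting to mg: 172.41 g = 172400 mg.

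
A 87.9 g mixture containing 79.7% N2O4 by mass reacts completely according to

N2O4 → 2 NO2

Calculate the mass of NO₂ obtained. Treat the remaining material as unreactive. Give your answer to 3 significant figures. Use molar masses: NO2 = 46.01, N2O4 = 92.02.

70.1 g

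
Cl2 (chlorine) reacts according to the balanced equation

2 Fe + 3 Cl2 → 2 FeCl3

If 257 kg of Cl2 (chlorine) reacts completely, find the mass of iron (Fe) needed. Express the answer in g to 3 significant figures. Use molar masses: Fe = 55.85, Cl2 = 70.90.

135000 g

Convert: 257 kg = 257000 g.
n(Cl2) = 257000 g / 70.90 g/mol = 3625 mol.
From the equation the Cl2:Fe mole ratio is 3:2, so n(Fe) = 3625 × 2/3 = 2417 mol.
Mass of Fe = 2417 mol × 55.85 g/mol = 135000 g.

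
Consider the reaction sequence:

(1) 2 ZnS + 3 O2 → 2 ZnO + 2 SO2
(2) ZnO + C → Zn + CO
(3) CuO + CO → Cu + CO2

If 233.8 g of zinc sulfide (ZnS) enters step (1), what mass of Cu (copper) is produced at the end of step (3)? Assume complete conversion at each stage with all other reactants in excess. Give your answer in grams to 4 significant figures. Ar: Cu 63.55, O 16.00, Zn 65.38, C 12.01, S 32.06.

M(ZnS) = 65.38 + 32.06 = 97.44 g/mol.
M(Cu) = 63.55 g/mol.
n(ZnS) = 233.8 / 97.44 = 2.3994 mol.
Reaction (1): ZnS→ZnO ratio 2:2 ⇒ n(ZnO) = 2.3994 mol.
Reaction (2): ZnO→CO ratio 1:1 ⇒ n(CO) = 2.3994 mol.
Reaction (3): CO→Cu ratio 1:1 ⇒ n(Cu) = 2.3994 mol.
Mass of Cu = 2.3994 × 63.55 = 152.48 g.

152.5 g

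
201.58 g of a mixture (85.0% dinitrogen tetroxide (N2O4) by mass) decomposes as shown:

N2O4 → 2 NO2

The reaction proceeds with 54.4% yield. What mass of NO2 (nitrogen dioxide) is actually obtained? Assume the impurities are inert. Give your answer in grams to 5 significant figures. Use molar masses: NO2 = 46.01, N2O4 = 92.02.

Pure N2O4 available = 201.58 g × 0.850 = 171.343 g.
n(N2O4) = 171.343 g / 92.02 g/mol = 1.86202 mol.
From the equation the N2O4:NO2 mole ratio is 1:2, so n(NO2) = 1.86202 × 2/1 = 3.72404 mol.
Mass of NO2 = 3.72404 mol × 46.01 g/mol = 171.343 g.
Actual mass collected = 171.343 g × 0.544 = 93.2106 g.

93.211 g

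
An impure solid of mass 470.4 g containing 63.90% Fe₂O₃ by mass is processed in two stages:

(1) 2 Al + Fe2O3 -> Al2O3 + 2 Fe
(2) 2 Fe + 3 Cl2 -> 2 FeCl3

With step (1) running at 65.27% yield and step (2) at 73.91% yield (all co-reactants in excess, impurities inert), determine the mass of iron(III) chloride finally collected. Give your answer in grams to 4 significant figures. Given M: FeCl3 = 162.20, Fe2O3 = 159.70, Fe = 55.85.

Pure Fe2O3 = 470.4 × 0.6390 = 300.59 g.
n(Fe2O3) = 300.59 / 159.70 = 1.8822 mol.
Step 1 (Fe2O3:Fe = 1:2): theoretical n(Fe) = 3.7644 mol; at 65.27% yield, n(Fe) = 2.4570 mol.
Step 2 (Fe:FeCl3 = 2:2): theoretical n(FeCl3) = 2.4570 mol, so theoretical mass = 2.4570 × 162.20 = 398.53 g.
At 73.91% yield, actual mass of FeCl3 = 398.53 × 0.7391 = 294.55 g.

294.6 g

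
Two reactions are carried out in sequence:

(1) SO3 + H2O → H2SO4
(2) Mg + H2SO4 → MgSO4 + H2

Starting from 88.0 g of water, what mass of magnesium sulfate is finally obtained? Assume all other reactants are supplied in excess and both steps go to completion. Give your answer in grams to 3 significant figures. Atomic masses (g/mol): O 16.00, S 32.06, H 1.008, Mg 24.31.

588 g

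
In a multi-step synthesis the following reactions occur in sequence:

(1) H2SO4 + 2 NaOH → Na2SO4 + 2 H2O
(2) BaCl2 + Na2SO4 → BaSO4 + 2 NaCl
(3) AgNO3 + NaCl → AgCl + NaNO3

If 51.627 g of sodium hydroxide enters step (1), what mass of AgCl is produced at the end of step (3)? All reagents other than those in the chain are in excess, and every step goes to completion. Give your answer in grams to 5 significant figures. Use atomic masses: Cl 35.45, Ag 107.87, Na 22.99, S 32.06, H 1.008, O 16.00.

M(NaOH) = 22.99 + 16.00 + 1.008 = 39.998 g/mol.
M(AgCl) = 107.87 + 35.45 = 143.32 g/mol.
n(NaOH) = 51.627 / 39.998 = 1.29074 mol.
Reaction (1): NaOH→Na2SO4 ratio 2:1 ⇒ n(Na2SO4) = 0.645370 mol.
Reaction (2): Na2SO4→NaCl ratio 1:2 ⇒ n(NaCl) = 1.29074 mol.
Reaction (3): NaCl→AgCl ratio 1:1 ⇒ n(AgCl) = 1.29074 mol.
Mass of AgCl = 1.29074 × 143.32 = 184.989 g.

184.99 g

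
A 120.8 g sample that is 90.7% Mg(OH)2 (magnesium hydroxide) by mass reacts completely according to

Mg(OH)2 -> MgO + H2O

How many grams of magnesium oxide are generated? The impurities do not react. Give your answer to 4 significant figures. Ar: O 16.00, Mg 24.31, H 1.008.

Mass of pure Mg(OH)2 = 120.8 g × 0.907 = 109.57 g.
M(Mg(OH)2) = 24.31 + 2(16.00) + 2(1.008) = 58.326 g/mol.
M(MgO) = 24.31 + 16.00 = 40.31 g/mol.
n(Mg(OH)2) = 109.57 g / 58.326 g/mol = 1.8785 mol.
From the equation the Mg(OH)2:MgO mole ratio is 1:1, so n(MgO) = 1.8785 × 1/1 = 1.8785 mol.
Mass of MgO = 1.8785 mol × 40.31 g/mol = 75.722 g.

75.72 g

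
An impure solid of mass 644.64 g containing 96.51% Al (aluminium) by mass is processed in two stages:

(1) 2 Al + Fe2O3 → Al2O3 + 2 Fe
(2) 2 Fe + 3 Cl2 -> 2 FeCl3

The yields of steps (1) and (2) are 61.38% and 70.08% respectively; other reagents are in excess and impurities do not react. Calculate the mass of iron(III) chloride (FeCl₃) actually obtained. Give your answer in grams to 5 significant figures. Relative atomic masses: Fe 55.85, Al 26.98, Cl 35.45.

Pure Al = 644.64 × 0.9651 = 622.142 g.
M(Al) = 26.98 g/mol.
M(FeCl3) = 55.85 + 3(35.45) = 162.20 g/mol.
n(Al) = 622.142 / 26.98 = 23.0594 mol.
Step 1 (Al:Fe = 2:2): theoretical n(Fe) = 23.0594 mol; at 61.38% yield, n(Fe) = 14.1538 mol.
Step 2 (Fe:FeCl3 = 2:2): theoretical n(FeCl3) = 14.1538 mol, so theoretical mass = 14.1538 × 162.20 = 2295.75 g.
At 70.08% yield, actual mass of FeCl3 = 2295.75 × 0.7008 = 1608.86 g.

1608.9 g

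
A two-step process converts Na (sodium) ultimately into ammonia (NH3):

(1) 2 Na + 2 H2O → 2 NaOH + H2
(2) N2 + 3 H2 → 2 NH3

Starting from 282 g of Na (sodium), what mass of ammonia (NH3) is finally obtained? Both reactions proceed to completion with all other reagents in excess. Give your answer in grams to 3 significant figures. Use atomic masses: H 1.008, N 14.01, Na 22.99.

M(Na) = 22.99 g/mol.
M(NH3) = 14.01 + 3(1.008) = 17.034 g/mol.
n(Na) = 282.0 / 22.99 = 12.27 mol.
Step 1 gives a 2:1 ratio of Na to H2, so n(H2) = 6.133 mol.
In step 2 the H2:NH3 ratio is 3:2, so n(NH3) = 4.089 mol.
Mass of NH3 = 4.089 × 17.034 = 69.65 g.

69.6 g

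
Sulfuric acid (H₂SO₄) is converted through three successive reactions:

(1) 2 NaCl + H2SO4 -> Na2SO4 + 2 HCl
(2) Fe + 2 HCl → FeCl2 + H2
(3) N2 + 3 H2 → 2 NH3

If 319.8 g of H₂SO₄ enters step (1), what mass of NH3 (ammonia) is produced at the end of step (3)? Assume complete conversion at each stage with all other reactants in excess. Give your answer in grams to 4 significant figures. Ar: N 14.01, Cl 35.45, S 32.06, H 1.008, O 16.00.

M(H2SO4) = 2(1.008) + 32.06 + 4(16.00) = 98.076 g/mol.
M(NH3) = 14.01 + 3(1.008) = 17.034 g/mol.
n(H2SO4) = 319.8 / 98.076 = 3.2607 mol.
Reaction (1): H2SO4→HCl ratio 1:2 ⇒ n(HCl) = 6.5215 mol.
Reaction (2): HCl→H2 ratio 2:1 ⇒ n(H2) = 3.2607 mol.
Reaction (3): H2→NH3 ratio 3:2 ⇒ n(NH3) = 2.1738 mol.
Mass of NH3 = 2.1738 × 17.034 = 37.029 g.

37.03 g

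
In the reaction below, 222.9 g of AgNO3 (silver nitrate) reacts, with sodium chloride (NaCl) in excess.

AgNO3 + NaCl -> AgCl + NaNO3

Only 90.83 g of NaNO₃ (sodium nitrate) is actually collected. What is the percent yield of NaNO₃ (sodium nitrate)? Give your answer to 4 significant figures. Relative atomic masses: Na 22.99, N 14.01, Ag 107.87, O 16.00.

81.44 %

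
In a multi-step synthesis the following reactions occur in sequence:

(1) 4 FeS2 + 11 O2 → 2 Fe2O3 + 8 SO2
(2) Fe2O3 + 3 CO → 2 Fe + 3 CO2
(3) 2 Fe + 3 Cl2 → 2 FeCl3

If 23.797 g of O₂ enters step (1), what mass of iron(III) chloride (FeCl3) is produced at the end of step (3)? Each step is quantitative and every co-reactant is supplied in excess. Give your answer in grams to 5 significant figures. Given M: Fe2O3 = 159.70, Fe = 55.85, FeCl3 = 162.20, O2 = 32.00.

43.862 g

n(O2) = 23.797 / 32.00 = 0.743656 mol.
Reaction (1): O2→Fe2O3 ratio 11:2 ⇒ n(Fe2O3) = 0.135210 mol.
Reaction (2): Fe2O3→Fe ratio 1:2 ⇒ n(Fe) = 0.270420 mol.
Reaction (3): Fe→FeCl3 ratio 2:2 ⇒ n(FeCl3) = 0.270420 mol.
Mass of FeCl3 = 0.270420 × 162.20 = 43.8622 g.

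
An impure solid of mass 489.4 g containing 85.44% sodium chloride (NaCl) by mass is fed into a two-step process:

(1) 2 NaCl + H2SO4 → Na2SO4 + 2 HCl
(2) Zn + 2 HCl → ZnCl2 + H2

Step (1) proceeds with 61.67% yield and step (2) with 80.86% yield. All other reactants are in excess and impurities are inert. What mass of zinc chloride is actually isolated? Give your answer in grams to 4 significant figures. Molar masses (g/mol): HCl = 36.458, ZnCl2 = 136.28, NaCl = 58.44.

243.1 g

Pure NaCl = 489.4 × 0.8544 = 418.14 g.
n(NaCl) = 418.14 / 58.44 = 7.1551 mol.
Step 1 (NaCl:HCl = 2:2): theoretical n(HCl) = 7.1551 mol; at 61.67% yield, n(HCl) = 4.4125 mol.
Step 2 (HCl:ZnCl2 = 2:1): theoretical n(ZnCl2) = 2.2063 mol, so theoretical mass = 2.2063 × 136.28 = 300.67 g.
At 80.86% yield, actual mass of ZnCl2 = 300.67 × 0.8086 = 243.12 g.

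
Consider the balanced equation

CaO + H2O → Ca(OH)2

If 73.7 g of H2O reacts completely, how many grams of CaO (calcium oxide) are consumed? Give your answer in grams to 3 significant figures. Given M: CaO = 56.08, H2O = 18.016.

n(H2O) = 73.70 g / 18.016 g/mol = 4.091 mol.
From the equation the H2O:CaO mole ratio is 1:1, so n(CaO) = 4.091 × 1/1 = 4.091 mol.
Mass of CaO = 4.091 mol × 56.08 g/mol = 229.4 g.

229 g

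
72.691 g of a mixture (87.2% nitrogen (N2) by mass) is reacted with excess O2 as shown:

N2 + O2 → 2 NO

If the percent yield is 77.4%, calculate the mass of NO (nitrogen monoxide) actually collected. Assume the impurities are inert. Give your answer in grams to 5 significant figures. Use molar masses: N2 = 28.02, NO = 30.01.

105.09 g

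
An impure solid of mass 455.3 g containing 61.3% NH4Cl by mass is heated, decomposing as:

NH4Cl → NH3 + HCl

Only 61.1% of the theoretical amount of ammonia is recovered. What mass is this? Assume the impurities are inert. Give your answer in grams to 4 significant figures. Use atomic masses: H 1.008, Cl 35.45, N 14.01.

54.30 g

Pure NH4Cl available = 455.3 g × 0.613 = 279.10 g.
M(NH4Cl) = 14.01 + 4(1.008) + 35.45 = 53.492 g/mol.
M(NH3) = 14.01 + 3(1.008) = 17.034 g/mol.
n(NH4Cl) = 279.10 g / 53.492 g/mol = 5.2176 mol.
From the equation the NH4Cl:NH3 mole ratio is 1:1, so n(NH3) = 5.2176 × 1/1 = 5.2176 mol.
Mass of NH3 = 5.2176 mol × 17.034 g/mol = 88.876 g.
Actual mass collected = 88.876 g × 0.611 = 54.303 g.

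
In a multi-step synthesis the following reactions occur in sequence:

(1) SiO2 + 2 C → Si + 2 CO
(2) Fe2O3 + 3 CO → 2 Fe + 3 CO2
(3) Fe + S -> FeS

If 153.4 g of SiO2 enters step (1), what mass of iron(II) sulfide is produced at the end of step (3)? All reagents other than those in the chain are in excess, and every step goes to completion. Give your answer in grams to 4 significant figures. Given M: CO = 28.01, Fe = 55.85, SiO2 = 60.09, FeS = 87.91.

n(SiO2) = 153.4 / 60.09 = 2.5528 mol.
Reaction (1): SiO2→CO ratio 1:2 ⇒ n(CO) = 5.1057 mol.
Reaction (2): CO→Fe ratio 3:2 ⇒ n(Fe) = 3.4038 mol.
Reaction (3): Fe→FeS ratio 1:1 ⇒ n(FeS) = 3.4038 mol.
Mass of FeS = 3.4038 × 87.91 = 299.23 g.

299.2 g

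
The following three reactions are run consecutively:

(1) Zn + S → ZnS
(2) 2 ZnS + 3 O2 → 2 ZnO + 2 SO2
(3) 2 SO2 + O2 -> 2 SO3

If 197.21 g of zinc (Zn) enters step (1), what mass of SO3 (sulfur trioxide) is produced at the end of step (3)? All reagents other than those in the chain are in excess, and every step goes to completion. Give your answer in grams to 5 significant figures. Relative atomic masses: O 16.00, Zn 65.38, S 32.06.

241.49 g

M(Zn) = 65.38 g/mol.
M(SO3) = 32.06 + 3(16.00) = 80.06 g/mol.
n(Zn) = 197.21 / 65.38 = 3.01637 mol.
Reaction (1): Zn→ZnS ratio 1:1 ⇒ n(ZnS) = 3.01637 mol.
Reaction (2): ZnS→SO2 ratio 2:2 ⇒ n(SO2) = 3.01637 mol.
Reaction (3): SO2→SO3 ratio 2:2 ⇒ n(SO3) = 3.01637 mol.
Mass of SO3 = 3.01637 × 80.06 = 241.490 g.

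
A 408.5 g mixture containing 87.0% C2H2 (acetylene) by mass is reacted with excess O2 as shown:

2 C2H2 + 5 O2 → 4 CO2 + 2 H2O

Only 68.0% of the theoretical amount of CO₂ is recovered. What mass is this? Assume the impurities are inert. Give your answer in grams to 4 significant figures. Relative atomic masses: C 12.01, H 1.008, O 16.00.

Pure C2H2 available = 408.5 g × 0.870 = 355.39 g.
M(C2H2) = 2(12.01) + 2(1.008) = 26.036 g/mol.
M(CO2) = 12.01 + 2(16.00) = 44.01 g/mol.
n(C2H2) = 355.39 g / 26.036 g/mol = 13.650 mol.
From the equation the C2H2:CO2 mole ratio is 2:4, so n(CO2) = 13.650 × 4/2 = 27.300 mol.
Mass of CO2 = 27.300 mol × 44.01 g/mol = 1201.5 g.
Actual mass collected = 1201.5 g × 0.680 = 817.01 g.

817.0 g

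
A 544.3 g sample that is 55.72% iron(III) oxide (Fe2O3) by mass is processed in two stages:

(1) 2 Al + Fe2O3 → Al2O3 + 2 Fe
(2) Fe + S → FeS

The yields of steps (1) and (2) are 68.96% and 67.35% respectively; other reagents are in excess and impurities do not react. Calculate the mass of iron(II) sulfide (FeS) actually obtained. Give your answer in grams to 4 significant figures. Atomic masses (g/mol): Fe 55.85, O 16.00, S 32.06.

Pure Fe2O3 = 544.3 × 0.5572 = 303.28 g.
M(Fe2O3) = 2(55.85) + 3(16.00) = 159.70 g/mol.
M(FeS) = 55.85 + 32.06 = 87.91 g/mol.
n(Fe2O3) = 303.28 / 159.70 = 1.8991 mol.
Step 1 (Fe2O3:Fe = 1:2): theoretical n(Fe) = 3.7982 mol; at 68.96% yield, n(Fe) = 2.6192 mol.
Step 2 (Fe:FeS = 1:1): theoretical n(FeS) = 2.6192 mol, so theoretical mass = 2.6192 × 87.91 = 230.26 g.
At 67.35% yield, actual mass of FeS = 230.26 × 0.6735 = 155.08 g.

155.1 g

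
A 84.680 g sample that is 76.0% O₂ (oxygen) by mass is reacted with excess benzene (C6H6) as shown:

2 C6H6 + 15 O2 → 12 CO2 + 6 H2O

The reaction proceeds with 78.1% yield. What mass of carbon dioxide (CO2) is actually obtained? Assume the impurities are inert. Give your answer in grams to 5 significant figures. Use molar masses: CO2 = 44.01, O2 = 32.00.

Pure O2 available = 84.680 g × 0.760 = 64.3568 g.
n(O2) = 64.3568 g / 32.00 g/mol = 2.01115 mol.
From the equation the O2:CO2 mole ratio is 15:12, so n(CO2) = 2.01115 × 12/15 = 1.60892 mol.
Mass of CO2 = 1.60892 mol × 44.01 g/mol = 70.8086 g.
Actual mass collected = 70.8086 g × 0.781 = 55.3015 g.

55.301 g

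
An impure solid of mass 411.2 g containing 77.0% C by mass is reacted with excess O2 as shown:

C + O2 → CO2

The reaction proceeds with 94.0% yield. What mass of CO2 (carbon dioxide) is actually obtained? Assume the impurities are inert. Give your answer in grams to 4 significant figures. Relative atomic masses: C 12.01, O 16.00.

1091 g

Pure C available = 411.2 g × 0.770 = 316.62 g.
M(C) = 12.01 g/mol.
M(CO2) = 12.01 + 2(16.00) = 44.01 g/mol.
n(C) = 316.62 g / 12.01 g/mol = 26.363 mol.
From the equation the C:CO2 mole ratio is 1:1, so n(CO2) = 26.363 × 1/1 = 26.363 mol.
Mass of CO2 = 26.363 mol × 44.01 g/mol = 1160.3 g.
Actual mass collected = 1160.3 g × 0.940 = 1090.6 g.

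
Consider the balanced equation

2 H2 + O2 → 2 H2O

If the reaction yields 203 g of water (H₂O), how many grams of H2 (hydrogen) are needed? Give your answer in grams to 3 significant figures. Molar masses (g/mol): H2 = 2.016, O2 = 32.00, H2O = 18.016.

22.7 g

n(H2O) = 203.0 g / 18.016 g/mol = 11.27 mol.
From the equation the H2O:H2 mole ratio is 2:2, so n(H2) = 11.27 × 2/2 = 11.27 mol.
Mass of H2 = 11.27 mol × 2.016 g/mol = 22.72 g.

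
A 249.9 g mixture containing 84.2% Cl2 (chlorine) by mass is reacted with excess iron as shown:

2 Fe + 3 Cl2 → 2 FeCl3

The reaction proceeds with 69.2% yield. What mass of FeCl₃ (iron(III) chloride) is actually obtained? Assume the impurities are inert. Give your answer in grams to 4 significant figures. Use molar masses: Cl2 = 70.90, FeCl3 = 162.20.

222.1 g

Pure Cl2 available = 249.9 g × 0.842 = 210.42 g.
n(Cl2) = 210.42 g / 70.90 g/mol = 2.9678 mol.
From the equation the Cl2:FeCl3 mole ratio is 3:2, so n(FeCl3) = 2.9678 × 2/3 = 1.9785 mol.
Mass of FeCl3 = 1.9785 mol × 162.20 g/mol = 320.92 g.
Actual mass collected = 320.92 g × 0.692 = 222.07 g.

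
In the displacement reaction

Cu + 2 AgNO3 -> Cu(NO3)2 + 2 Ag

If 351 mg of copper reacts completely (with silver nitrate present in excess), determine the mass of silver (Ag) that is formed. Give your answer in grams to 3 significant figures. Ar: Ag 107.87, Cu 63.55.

1.19 g

M(Cu) = 63.55 g/mol.
M(Ag) = 107.87 g/mol.
Convert: 351 mg = 0.3510 g.
n(Cu) = 0.3510 g / 63.55 g/mol = 0.005523 mol.
From the equation the Cu:Ag mole ratio is 1:2, so n(Ag) = 0.005523 × 2/1 = 0.01105 mol.
Mass of Ag = 0.01105 mol × 107.87 g/mol = 1.192 g.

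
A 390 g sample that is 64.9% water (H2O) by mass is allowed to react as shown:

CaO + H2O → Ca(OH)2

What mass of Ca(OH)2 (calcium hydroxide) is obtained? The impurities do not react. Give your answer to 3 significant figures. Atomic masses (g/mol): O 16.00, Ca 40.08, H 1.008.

Mass of pure H2O = 390 g × 0.649 = 253.1 g.
M(H2O) = 2(1.008) + 16.00 = 18.016 g/mol.
M(Ca(OH)2) = 40.08 + 2(16.00) + 2(1.008) = 74.096 g/mol.
n(H2O) = 253.1 g / 18.016 g/mol = 14.05 mol.
From the equation the H2O:Ca(OH)2 mole ratio is 1:1, so n(Ca(OH)2) = 14.05 × 1/1 = 14.05 mol.
Mass of Ca(OH)2 = 14.05 mol × 74.096 g/mol = 1041 g.

1040 g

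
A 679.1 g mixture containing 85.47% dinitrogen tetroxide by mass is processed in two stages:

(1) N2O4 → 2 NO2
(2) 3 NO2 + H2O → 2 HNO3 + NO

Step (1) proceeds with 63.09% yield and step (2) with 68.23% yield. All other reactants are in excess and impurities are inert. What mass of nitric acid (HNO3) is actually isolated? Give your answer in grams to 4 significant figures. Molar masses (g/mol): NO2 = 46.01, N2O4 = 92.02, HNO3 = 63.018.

Pure N2O4 = 679.1 × 0.8547 = 580.43 g.
n(N2O4) = 580.43 / 92.02 = 6.3076 mol.
Step 1 (N2O4:NO2 = 1:2): theoretical n(NO2) = 12.615 mol; at 63.09% yield, n(NO2) = 7.9589 mol.
Step 2 (NO2:HNO3 = 3:2): theoretical n(HNO3) = 5.3060 mol, so theoretical mass = 5.3060 × 63.018 = 334.37 g.
At 68.23% yield, actual mass of HNO3 = 334.37 × 0.6823 = 228.14 g.

228.1 g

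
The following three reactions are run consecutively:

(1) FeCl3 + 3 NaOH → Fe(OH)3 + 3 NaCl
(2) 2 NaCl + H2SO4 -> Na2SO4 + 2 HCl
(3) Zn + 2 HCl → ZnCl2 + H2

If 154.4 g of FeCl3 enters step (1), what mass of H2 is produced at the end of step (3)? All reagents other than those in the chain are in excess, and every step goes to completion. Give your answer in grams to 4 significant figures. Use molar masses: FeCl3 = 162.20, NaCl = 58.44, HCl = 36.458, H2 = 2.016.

n(FeCl3) = 154.4 / 162.20 = 0.95191 mol.
Reaction (1): FeCl3→NaCl ratio 1:3 ⇒ n(NaCl) = 2.8557 mol.
Reaction (2): NaCl→HCl ratio 2:2 ⇒ n(HCl) = 2.8557 mol.
Reaction (3): HCl→H2 ratio 2:1 ⇒ n(H2) = 1.4279 mol.
Mass of H2 = 1.4279 × 2.016 = 2.8786 g.

2.879 g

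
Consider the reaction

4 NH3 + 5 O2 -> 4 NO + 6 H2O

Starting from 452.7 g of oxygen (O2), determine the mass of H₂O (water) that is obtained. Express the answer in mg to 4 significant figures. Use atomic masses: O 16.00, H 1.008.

305800 mg

M(O2) = 2(16.00) = 32.00 g/mol.
M(H2O) = 2(1.008) + 16.00 = 18.016 g/mol.
n(O2) = 452.70 g / 32.00 g/mol = 14.147 mol.
From the equation the O2:H2O mole ratio is 5:6, so n(H2O) = 14.147 × 6/5 = 16.976 mol.
Mass of H2O = 16.976 mol × 18.016 g/mol = 305.84 g.
Converting to mg: 305.84 g = 305800 mg.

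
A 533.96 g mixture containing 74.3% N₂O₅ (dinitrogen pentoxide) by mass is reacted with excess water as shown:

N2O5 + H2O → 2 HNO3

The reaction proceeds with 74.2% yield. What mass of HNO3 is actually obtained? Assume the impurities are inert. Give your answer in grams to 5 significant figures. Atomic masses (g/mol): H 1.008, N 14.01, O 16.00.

343.47 g

Pure N2O5 available = 533.96 g × 0.743 = 396.732 g.
M(N2O5) = 2(14.01) + 5(16.00) = 108.02 g/mol.
M(HNO3) = 1.008 + 14.01 + 3(16.00) = 63.018 g/mol.
n(N2O5) = 396.732 g / 108.02 g/mol = 3.67277 mol.
From the equation the N2O5:HNO3 mole ratio is 1:2, so n(HNO3) = 3.67277 × 2/1 = 7.34553 mol.
Mass of HNO3 = 7.34553 mol × 63.018 g/mol = 462.901 g.
Actual mass collected = 462.901 g × 0.742 = 343.472 g.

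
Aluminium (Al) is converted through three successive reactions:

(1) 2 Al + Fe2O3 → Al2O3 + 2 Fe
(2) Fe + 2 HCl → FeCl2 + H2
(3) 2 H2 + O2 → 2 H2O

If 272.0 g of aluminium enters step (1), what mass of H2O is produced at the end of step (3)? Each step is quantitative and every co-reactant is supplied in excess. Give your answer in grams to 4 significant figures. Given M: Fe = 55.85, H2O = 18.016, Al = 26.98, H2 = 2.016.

181.6 g

n(Al) = 272.0 / 26.98 = 10.082 mol.
Reaction (1): Al→Fe ratio 2:2 ⇒ n(Fe) = 10.082 mol.
Reaction (2): Fe→H2 ratio 1:1 ⇒ n(H2) = 10.082 mol.
Reaction (3): H2→H2O ratio 2:2 ⇒ n(H2O) = 10.082 mol.
Mass of H2O = 10.082 × 18.016 = 181.63 g.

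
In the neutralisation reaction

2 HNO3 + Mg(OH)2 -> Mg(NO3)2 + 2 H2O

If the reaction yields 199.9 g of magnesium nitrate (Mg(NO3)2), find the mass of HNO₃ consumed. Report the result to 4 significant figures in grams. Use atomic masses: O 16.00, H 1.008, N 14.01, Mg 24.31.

169.9 g

M(Mg(NO3)2) = 24.31 + 2(14.01) + 6(16.00) = 148.33 g/mol.
M(HNO3) = 1.008 + 14.01 + 3(16.00) = 63.018 g/mol.
n(Mg(NO3)2) = 199.90 g / 148.33 g/mol = 1.3477 mol.
From the equation the Mg(NO3)2:HNO3 mole ratio is 1:2, so n(HNO3) = 1.3477 × 2/1 = 2.6953 mol.
Mass of HNO3 = 2.6953 mol × 63.018 g/mol = 169.86 g.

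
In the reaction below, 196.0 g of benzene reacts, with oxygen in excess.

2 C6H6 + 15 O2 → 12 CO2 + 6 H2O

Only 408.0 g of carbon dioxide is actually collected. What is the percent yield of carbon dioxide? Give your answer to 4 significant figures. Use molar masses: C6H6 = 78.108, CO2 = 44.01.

n(C6H6) = 196.00 g / 78.108 g/mol = 2.5093 mol.
From the equation the C6H6:CO2 mole ratio is 2:12, so n(CO2) = 2.5093 × 12/2 = 15.056 mol.
Mass of CO2 = 15.056 mol × 44.01 g/mol = 662.62 g.
This is the theoretical yield. Percent yield = 408.0 g / 662.62 g × 100% = 61.574%.

61.57 %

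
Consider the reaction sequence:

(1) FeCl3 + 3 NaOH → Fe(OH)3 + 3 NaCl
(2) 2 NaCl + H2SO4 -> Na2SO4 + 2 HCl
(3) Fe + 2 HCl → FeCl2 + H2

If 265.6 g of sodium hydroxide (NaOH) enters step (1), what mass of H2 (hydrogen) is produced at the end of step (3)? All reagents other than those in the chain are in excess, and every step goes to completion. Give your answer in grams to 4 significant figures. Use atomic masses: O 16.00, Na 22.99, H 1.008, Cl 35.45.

6.693 g

M(NaOH) = 22.99 + 16.00 + 1.008 = 39.998 g/mol.
M(H2) = 2(1.008) = 2.016 g/mol.
n(NaOH) = 265.6 / 39.998 = 6.6403 mol.
Reaction (1): NaOH→NaCl ratio 3:3 ⇒ n(NaCl) = 6.6403 mol.
Reaction (2): NaCl→HCl ratio 2:2 ⇒ n(HCl) = 6.6403 mol.
Reaction (3): HCl→H2 ratio 2:1 ⇒ n(H2) = 3.3202 mol.
Mass of H2 = 3.3202 × 2.016 = 6.6935 g.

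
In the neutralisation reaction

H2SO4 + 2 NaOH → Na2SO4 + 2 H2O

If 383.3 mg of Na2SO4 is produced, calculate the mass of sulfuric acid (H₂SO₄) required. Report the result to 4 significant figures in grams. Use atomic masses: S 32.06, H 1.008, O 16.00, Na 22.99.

0.2647 g

M(Na2SO4) = 2(22.99) + 32.06 + 4(16.00) = 142.04 g/mol.
M(H2SO4) = 2(1.008) + 32.06 + 4(16.00) = 98.076 g/mol.
Convert: 383.3 mg = 0.38330 g.
n(Na2SO4) = 0.38330 g / 142.04 g/mol = 0.0026985 mol.
From the equation the Na2SO4:H2SO4 mole ratio is 1:1, so n(H2SO4) = 0.0026985 × 1/1 = 0.0026985 mol.
Mass of H2SO4 = 0.0026985 mol × 98.076 g/mol = 0.26466 g.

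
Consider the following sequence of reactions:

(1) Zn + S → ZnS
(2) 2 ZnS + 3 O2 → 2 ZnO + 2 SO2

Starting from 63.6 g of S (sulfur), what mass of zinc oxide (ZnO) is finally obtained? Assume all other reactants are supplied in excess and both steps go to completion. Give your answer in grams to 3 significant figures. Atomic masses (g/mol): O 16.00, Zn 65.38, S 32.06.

161 g

M(S) = 32.06 g/mol.
M(ZnO) = 65.38 + 16.00 = 81.38 g/mol.
n(S) = 63.60 / 32.06 = 1.984 mol.
Step 1 gives a 1:1 ratio of S to ZnS, so n(ZnS) = 1.984 mol.
In step 2 the ZnS:ZnO ratio is 2:2, so n(ZnO) = 1.984 mol.
Mass of ZnO = 1.984 × 81.38 = 161.4 g.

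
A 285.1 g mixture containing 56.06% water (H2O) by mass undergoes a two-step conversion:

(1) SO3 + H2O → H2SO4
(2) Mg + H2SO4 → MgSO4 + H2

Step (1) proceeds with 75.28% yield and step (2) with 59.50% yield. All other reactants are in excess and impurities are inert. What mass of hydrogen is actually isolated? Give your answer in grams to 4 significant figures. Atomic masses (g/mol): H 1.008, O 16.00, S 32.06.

Pure H2O = 285.1 × 0.5606 = 159.83 g.
M(H2O) = 2(1.008) + 16.00 = 18.016 g/mol.
M(H2) = 2(1.008) = 2.016 g/mol.
n(H2O) = 159.83 / 18.016 = 8.8714 mol.
Step 1 (H2O:H2SO4 = 1:1): theoretical n(H2SO4) = 8.8714 mol; at 75.28% yield, n(H2SO4) = 6.6784 mol.
Step 2 (H2SO4:H2 = 1:1): theoretical n(H2) = 6.6784 mol, so theoretical mass = 6.6784 × 2.016 = 13.464 g.
At 59.50% yield, actual mass of H2 = 13.464 × 0.5950 = 8.0109 g.

8.011 g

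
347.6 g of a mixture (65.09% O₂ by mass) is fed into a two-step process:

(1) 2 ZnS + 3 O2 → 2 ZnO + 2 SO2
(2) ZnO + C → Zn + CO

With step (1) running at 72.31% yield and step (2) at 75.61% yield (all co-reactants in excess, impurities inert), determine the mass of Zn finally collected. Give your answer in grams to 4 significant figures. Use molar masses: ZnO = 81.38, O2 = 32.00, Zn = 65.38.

168.5 g

Pure O2 = 347.6 × 0.6509 = 226.25 g.
n(O2) = 226.25 / 32.00 = 7.0704 mol.
Step 1 (O2:ZnO = 3:2): theoretical n(ZnO) = 4.7136 mol; at 72.31% yield, n(ZnO) = 3.4084 mol.
Step 2 (ZnO:Zn = 1:1): theoretical n(Zn) = 3.4084 mol, so theoretical mass = 3.4084 × 65.38 = 222.84 g.
At 75.61% yield, actual mass of Zn = 222.84 × 0.7561 = 168.49 g.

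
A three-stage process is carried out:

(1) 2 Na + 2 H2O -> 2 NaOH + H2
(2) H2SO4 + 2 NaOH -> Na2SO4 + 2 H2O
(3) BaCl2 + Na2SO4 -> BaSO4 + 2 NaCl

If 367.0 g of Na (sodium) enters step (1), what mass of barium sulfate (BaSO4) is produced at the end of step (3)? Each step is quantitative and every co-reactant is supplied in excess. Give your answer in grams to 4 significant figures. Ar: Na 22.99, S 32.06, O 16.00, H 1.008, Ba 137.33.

1863 g

M(Na) = 22.99 g/mol.
M(BaSO4) = 137.33 + 32.06 + 4(16.00) = 233.39 g/mol.
n(Na) = 367.0 / 22.99 = 15.963 mol.
Reaction (1): Na→NaOH ratio 2:2 ⇒ n(NaOH) = 15.963 mol.
Reaction (2): NaOH→Na2SO4 ratio 2:1 ⇒ n(Na2SO4) = 7.9817 mol.
Reaction (3): Na2SO4→BaSO4 ratio 1:1 ⇒ n(BaSO4) = 7.9817 mol.
Mass of BaSO4 = 7.9817 × 233.39 = 1862.9 g.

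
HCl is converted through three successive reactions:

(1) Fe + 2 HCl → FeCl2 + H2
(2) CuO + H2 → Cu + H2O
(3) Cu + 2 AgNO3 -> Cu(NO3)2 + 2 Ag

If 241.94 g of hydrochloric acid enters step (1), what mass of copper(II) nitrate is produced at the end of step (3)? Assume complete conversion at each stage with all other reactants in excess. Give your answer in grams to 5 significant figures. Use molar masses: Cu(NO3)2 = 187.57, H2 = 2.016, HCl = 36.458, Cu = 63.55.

622.37 g

n(HCl) = 241.94 / 36.458 = 6.63613 mol.
Reaction (1): HCl→H2 ratio 2:1 ⇒ n(H2) = 3.31806 mol.
Reaction (2): H2→Cu ratio 1:1 ⇒ n(Cu) = 3.31806 mol.
Reaction (3): Cu→Cu(NO3)2 ratio 1:1 ⇒ n(Cu(NO3)2) = 3.31806 mol.
Mass of Cu(NO3)2 = 3.31806 × 187.57 = 622.369 g.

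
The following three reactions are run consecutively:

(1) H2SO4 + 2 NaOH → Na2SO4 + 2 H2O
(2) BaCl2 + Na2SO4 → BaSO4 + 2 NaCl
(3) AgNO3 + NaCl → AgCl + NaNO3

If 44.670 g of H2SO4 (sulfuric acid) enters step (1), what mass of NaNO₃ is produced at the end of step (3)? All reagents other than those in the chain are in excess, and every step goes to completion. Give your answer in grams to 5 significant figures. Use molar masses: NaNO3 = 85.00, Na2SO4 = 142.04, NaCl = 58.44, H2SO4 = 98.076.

77.429 g

n(H2SO4) = 44.670 / 98.076 = 0.455463 mol.
Reaction (1): H2SO4→Na2SO4 ratio 1:1 ⇒ n(Na2SO4) = 0.455463 mol.
Reaction (2): Na2SO4→NaCl ratio 1:2 ⇒ n(NaCl) = 0.910926 mol.
Reaction (3): NaCl→NaNO3 ratio 1:1 ⇒ n(NaNO3) = 0.910926 mol.
Mass of NaNO3 = 0.910926 × 85.00 = 77.4287 g.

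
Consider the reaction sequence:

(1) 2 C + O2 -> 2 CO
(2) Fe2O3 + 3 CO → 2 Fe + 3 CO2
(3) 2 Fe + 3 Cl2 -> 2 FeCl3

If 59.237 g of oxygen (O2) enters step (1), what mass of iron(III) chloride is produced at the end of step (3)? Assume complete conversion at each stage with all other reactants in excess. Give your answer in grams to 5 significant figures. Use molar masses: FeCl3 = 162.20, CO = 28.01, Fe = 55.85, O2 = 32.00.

400.34 g

n(O2) = 59.237 / 32.00 = 1.85116 mol.
Reaction (1): O2→CO ratio 1:2 ⇒ n(CO) = 3.70231 mol.
Reaction (2): CO→Fe ratio 3:2 ⇒ n(Fe) = 2.46821 mol.
Reaction (3): Fe→FeCl3 ratio 2:2 ⇒ n(FeCl3) = 2.46821 mol.
Mass of FeCl3 = 2.46821 × 162.20 = 400.343 g.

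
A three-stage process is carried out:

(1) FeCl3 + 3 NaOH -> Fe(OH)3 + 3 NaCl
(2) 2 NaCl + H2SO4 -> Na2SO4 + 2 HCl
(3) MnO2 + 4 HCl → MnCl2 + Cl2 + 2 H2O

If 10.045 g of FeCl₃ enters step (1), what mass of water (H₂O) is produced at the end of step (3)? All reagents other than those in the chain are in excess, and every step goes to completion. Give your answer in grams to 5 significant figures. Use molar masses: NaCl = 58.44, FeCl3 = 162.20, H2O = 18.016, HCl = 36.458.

n(FeCl3) = 10.045 / 162.20 = 0.0619297 mol.
Reaction (1): FeCl3→NaCl ratio 1:3 ⇒ n(NaCl) = 0.185789 mol.
Reaction (2): NaCl→HCl ratio 2:2 ⇒ n(HCl) = 0.185789 mol.
Reaction (3): HCl→H2O ratio 4:2 ⇒ n(H2O) = 0.0928946 mol.
Mass of H2O = 0.0928946 × 18.016 = 1.67359 g.

1.6736 g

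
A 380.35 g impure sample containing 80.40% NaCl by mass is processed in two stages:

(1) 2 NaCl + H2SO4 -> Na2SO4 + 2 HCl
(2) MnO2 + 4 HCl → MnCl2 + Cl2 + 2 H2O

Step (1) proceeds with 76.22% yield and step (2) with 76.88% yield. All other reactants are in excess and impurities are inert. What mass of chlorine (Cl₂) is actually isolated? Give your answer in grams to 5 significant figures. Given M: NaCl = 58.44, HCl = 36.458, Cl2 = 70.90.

54.350 g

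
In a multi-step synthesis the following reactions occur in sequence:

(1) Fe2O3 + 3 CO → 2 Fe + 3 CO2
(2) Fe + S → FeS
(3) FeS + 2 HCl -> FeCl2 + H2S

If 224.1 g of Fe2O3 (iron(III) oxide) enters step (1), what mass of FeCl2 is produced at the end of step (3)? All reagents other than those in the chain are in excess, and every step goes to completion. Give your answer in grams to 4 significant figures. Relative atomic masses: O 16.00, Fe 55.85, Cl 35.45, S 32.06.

M(Fe2O3) = 2(55.85) + 3(16.00) = 159.70 g/mol.
M(FeCl2) = 55.85 + 2(35.45) = 126.75 g/mol.
n(Fe2O3) = 224.1 / 159.70 = 1.4033 mol.
Reaction (1): Fe2O3→Fe ratio 1:2 ⇒ n(Fe) = 2.8065 mol.
Reaction (2): Fe→FeS ratio 1:1 ⇒ n(FeS) = 2.8065 mol.
Reaction (3): FeS→FeCl2 ratio 1:1 ⇒ n(FeCl2) = 2.8065 mol.
Mass of FeCl2 = 2.8065 × 126.75 = 355.73 g.

355.7 g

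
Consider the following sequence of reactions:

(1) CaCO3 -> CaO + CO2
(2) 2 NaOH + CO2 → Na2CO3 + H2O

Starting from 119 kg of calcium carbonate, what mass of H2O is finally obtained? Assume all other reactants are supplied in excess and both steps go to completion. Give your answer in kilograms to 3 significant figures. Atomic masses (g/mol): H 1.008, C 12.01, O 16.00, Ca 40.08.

21.4 kg

M(CaCO3) = 40.08 + 12.01 + 3(16.00) = 100.09 g/mol.
M(H2O) = 2(1.008) + 16.00 = 18.016 g/mol.
119 kg = 119000 g.
n(CaCO3) = 119000 / 100.09 = 1189 mol.
Step 1 gives a 1:1 ratio of CaCO3 to CO2, so n(CO2) = 1189 mol.
In step 2 the CO2:H2O ratio is 1:1, so n(H2O) = 1189 mol.
Mass of H2O = 1189 × 18.016 = 21420 g = 21.4 kg.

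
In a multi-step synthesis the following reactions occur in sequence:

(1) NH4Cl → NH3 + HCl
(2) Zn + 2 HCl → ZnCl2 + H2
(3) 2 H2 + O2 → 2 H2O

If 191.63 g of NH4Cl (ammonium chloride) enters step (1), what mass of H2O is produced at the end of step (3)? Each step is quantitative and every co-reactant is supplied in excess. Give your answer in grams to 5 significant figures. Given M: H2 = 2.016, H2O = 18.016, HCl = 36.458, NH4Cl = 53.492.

n(NH4Cl) = 191.63 / 53.492 = 3.58240 mol.
Reaction (1): NH4Cl→HCl ratio 1:1 ⇒ n(HCl) = 3.58240 mol.
Reaction (2): HCl→H2 ratio 2:1 ⇒ n(H2) = 1.79120 mol.
Reaction (3): H2→H2O ratio 2:2 ⇒ n(H2O) = 1.79120 mol.
Mass of H2O = 1.79120 × 18.016 = 32.2703 g.

32.270 g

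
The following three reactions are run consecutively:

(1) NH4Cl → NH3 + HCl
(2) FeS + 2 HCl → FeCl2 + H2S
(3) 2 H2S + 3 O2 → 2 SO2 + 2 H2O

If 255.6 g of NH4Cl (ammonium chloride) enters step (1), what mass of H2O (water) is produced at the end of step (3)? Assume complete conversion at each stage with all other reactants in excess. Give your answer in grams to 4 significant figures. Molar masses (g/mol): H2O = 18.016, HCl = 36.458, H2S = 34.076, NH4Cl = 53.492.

43.04 g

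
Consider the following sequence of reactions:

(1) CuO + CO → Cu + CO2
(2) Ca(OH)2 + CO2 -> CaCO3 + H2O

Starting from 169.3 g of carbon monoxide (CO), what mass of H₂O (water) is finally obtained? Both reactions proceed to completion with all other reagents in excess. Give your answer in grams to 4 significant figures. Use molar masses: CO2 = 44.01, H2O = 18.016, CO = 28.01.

n(CO) = 169.30 / 28.01 = 6.0443 mol.
Step 1 gives a 1:1 ratio of CO to CO2, so n(CO2) = 6.0443 mol.
In step 2 the CO2:H2O ratio is 1:1, so n(H2O) = 6.0443 mol.
Mass of H2O = 6.0443 × 18.016 = 108.89 g.

108.9 g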